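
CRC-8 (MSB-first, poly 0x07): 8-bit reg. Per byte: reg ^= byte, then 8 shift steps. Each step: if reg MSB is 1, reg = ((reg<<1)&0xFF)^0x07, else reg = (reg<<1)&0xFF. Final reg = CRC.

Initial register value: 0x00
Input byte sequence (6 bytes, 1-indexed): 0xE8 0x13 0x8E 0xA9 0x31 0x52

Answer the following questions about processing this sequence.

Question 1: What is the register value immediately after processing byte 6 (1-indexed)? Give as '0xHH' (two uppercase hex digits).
After byte 1 (0xE8): reg=0x96
After byte 2 (0x13): reg=0x92
After byte 3 (0x8E): reg=0x54
After byte 4 (0xA9): reg=0xFD
After byte 5 (0x31): reg=0x6A
After byte 6 (0x52): reg=0xA8

Answer: 0xA8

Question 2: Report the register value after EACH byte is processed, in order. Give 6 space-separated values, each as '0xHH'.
0x96 0x92 0x54 0xFD 0x6A 0xA8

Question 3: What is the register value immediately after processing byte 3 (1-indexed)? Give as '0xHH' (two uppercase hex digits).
After byte 1 (0xE8): reg=0x96
After byte 2 (0x13): reg=0x92
After byte 3 (0x8E): reg=0x54

Answer: 0x54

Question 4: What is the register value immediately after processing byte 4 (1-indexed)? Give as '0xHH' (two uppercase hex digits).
After byte 1 (0xE8): reg=0x96
After byte 2 (0x13): reg=0x92
After byte 3 (0x8E): reg=0x54
After byte 4 (0xA9): reg=0xFD

Answer: 0xFD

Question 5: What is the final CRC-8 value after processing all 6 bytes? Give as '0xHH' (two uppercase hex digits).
After byte 1 (0xE8): reg=0x96
After byte 2 (0x13): reg=0x92
After byte 3 (0x8E): reg=0x54
After byte 4 (0xA9): reg=0xFD
After byte 5 (0x31): reg=0x6A
After byte 6 (0x52): reg=0xA8

Answer: 0xA8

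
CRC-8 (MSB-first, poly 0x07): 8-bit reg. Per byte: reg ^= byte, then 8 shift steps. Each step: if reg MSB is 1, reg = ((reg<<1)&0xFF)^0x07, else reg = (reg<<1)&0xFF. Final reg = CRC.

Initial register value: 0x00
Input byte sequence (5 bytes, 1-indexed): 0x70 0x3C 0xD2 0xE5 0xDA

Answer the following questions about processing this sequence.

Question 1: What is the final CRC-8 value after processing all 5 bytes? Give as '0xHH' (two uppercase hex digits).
After byte 1 (0x70): reg=0x57
After byte 2 (0x3C): reg=0x16
After byte 3 (0xD2): reg=0x52
After byte 4 (0xE5): reg=0x0C
After byte 5 (0xDA): reg=0x2C

Answer: 0x2C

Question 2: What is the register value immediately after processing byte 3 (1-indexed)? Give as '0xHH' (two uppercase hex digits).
Answer: 0x52

Derivation:
After byte 1 (0x70): reg=0x57
After byte 2 (0x3C): reg=0x16
After byte 3 (0xD2): reg=0x52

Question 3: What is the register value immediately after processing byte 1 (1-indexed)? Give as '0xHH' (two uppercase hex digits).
After byte 1 (0x70): reg=0x57

Answer: 0x57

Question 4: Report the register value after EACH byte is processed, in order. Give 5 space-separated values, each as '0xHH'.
0x57 0x16 0x52 0x0C 0x2C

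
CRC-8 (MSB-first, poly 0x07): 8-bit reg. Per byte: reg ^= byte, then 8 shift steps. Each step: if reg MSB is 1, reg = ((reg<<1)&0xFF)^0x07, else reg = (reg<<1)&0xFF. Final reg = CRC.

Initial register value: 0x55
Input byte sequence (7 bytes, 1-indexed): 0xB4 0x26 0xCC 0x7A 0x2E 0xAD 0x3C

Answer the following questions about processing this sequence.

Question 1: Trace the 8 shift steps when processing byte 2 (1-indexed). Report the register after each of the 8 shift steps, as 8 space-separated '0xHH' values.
After byte 1 (0xB4): reg=0xA9
Register before byte 2: 0xA9
After XOR with byte 0x26: 0x8F

Answer: 0x19 0x32 0x64 0xC8 0x97 0x29 0x52 0xA4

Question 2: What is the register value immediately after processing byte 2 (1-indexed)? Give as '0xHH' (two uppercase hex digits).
Answer: 0xA4

Derivation:
After byte 1 (0xB4): reg=0xA9
After byte 2 (0x26): reg=0xA4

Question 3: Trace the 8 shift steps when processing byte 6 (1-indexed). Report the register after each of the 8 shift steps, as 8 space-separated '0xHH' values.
Answer: 0xA1 0x45 0x8A 0x13 0x26 0x4C 0x98 0x37

Derivation:
After byte 1 (0xB4): reg=0xA9
After byte 2 (0x26): reg=0xA4
After byte 3 (0xCC): reg=0x1F
After byte 4 (0x7A): reg=0x3C
After byte 5 (0x2E): reg=0x7E
Register before byte 6: 0x7E
After XOR with byte 0xAD: 0xD3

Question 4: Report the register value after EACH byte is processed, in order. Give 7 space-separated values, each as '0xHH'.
0xA9 0xA4 0x1F 0x3C 0x7E 0x37 0x31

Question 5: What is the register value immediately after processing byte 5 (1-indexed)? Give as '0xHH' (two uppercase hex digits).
Answer: 0x7E

Derivation:
After byte 1 (0xB4): reg=0xA9
After byte 2 (0x26): reg=0xA4
After byte 3 (0xCC): reg=0x1F
After byte 4 (0x7A): reg=0x3C
After byte 5 (0x2E): reg=0x7E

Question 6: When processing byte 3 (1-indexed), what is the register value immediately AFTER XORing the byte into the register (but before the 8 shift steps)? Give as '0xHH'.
Answer: 0x68

Derivation:
Register before byte 3: 0xA4
Byte 3: 0xCC
0xA4 XOR 0xCC = 0x68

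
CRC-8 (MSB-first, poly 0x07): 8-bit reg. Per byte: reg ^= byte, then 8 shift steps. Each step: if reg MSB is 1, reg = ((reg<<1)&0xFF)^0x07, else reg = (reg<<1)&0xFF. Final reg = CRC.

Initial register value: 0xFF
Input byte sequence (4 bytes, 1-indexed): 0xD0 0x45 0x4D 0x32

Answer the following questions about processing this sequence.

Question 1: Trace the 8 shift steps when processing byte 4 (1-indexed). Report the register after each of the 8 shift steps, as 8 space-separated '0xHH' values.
After byte 1 (0xD0): reg=0xCD
After byte 2 (0x45): reg=0xB1
After byte 3 (0x4D): reg=0xFA
Register before byte 4: 0xFA
After XOR with byte 0x32: 0xC8

Answer: 0x97 0x29 0x52 0xA4 0x4F 0x9E 0x3B 0x76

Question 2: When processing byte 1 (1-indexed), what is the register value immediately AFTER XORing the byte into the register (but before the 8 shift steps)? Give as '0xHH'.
Register before byte 1: 0xFF
Byte 1: 0xD0
0xFF XOR 0xD0 = 0x2F

Answer: 0x2F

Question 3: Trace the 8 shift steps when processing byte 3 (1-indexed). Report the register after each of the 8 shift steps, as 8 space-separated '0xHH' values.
After byte 1 (0xD0): reg=0xCD
After byte 2 (0x45): reg=0xB1
Register before byte 3: 0xB1
After XOR with byte 0x4D: 0xFC

Answer: 0xFF 0xF9 0xF5 0xED 0xDD 0xBD 0x7D 0xFA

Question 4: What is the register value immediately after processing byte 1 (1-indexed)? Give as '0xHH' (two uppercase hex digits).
Answer: 0xCD

Derivation:
After byte 1 (0xD0): reg=0xCD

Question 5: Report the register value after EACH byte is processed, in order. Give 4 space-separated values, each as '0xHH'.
0xCD 0xB1 0xFA 0x76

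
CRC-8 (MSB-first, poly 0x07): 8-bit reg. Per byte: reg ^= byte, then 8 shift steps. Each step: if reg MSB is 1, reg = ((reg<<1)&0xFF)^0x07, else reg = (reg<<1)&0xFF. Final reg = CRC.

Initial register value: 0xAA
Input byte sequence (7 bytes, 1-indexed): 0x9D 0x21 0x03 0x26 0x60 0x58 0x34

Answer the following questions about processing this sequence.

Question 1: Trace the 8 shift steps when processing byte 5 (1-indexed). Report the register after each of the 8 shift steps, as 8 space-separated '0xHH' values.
After byte 1 (0x9D): reg=0x85
After byte 2 (0x21): reg=0x75
After byte 3 (0x03): reg=0x45
After byte 4 (0x26): reg=0x2E
Register before byte 5: 0x2E
After XOR with byte 0x60: 0x4E

Answer: 0x9C 0x3F 0x7E 0xFC 0xFF 0xF9 0xF5 0xED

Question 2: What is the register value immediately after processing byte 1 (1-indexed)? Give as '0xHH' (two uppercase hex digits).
After byte 1 (0x9D): reg=0x85

Answer: 0x85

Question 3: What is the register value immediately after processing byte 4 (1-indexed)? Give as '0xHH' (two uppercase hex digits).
Answer: 0x2E

Derivation:
After byte 1 (0x9D): reg=0x85
After byte 2 (0x21): reg=0x75
After byte 3 (0x03): reg=0x45
After byte 4 (0x26): reg=0x2E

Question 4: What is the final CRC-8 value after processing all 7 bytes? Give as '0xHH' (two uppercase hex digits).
After byte 1 (0x9D): reg=0x85
After byte 2 (0x21): reg=0x75
After byte 3 (0x03): reg=0x45
After byte 4 (0x26): reg=0x2E
After byte 5 (0x60): reg=0xED
After byte 6 (0x58): reg=0x02
After byte 7 (0x34): reg=0x82

Answer: 0x82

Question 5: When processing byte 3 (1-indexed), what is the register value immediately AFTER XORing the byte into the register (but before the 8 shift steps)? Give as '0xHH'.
Register before byte 3: 0x75
Byte 3: 0x03
0x75 XOR 0x03 = 0x76

Answer: 0x76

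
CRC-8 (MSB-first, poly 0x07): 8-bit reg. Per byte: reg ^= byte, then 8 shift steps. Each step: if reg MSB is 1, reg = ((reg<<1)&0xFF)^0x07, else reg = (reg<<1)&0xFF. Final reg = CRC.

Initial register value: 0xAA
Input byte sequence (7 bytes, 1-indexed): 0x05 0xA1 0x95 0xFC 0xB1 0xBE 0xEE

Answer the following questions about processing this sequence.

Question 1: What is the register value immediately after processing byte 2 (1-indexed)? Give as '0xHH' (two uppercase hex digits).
After byte 1 (0x05): reg=0x44
After byte 2 (0xA1): reg=0xB5

Answer: 0xB5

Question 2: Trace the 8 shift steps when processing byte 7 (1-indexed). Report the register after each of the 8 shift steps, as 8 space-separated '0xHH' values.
After byte 1 (0x05): reg=0x44
After byte 2 (0xA1): reg=0xB5
After byte 3 (0x95): reg=0xE0
After byte 4 (0xFC): reg=0x54
After byte 5 (0xB1): reg=0xB5
After byte 6 (0xBE): reg=0x31
Register before byte 7: 0x31
After XOR with byte 0xEE: 0xDF

Answer: 0xB9 0x75 0xEA 0xD3 0xA1 0x45 0x8A 0x13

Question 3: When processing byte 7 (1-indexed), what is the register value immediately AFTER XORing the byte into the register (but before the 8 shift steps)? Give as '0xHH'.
Register before byte 7: 0x31
Byte 7: 0xEE
0x31 XOR 0xEE = 0xDF

Answer: 0xDF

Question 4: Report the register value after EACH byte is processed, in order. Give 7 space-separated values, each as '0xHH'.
0x44 0xB5 0xE0 0x54 0xB5 0x31 0x13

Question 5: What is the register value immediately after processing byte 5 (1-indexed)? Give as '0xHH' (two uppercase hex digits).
After byte 1 (0x05): reg=0x44
After byte 2 (0xA1): reg=0xB5
After byte 3 (0x95): reg=0xE0
After byte 4 (0xFC): reg=0x54
After byte 5 (0xB1): reg=0xB5

Answer: 0xB5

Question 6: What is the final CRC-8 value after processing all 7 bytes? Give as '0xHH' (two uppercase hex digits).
Answer: 0x13

Derivation:
After byte 1 (0x05): reg=0x44
After byte 2 (0xA1): reg=0xB5
After byte 3 (0x95): reg=0xE0
After byte 4 (0xFC): reg=0x54
After byte 5 (0xB1): reg=0xB5
After byte 6 (0xBE): reg=0x31
After byte 7 (0xEE): reg=0x13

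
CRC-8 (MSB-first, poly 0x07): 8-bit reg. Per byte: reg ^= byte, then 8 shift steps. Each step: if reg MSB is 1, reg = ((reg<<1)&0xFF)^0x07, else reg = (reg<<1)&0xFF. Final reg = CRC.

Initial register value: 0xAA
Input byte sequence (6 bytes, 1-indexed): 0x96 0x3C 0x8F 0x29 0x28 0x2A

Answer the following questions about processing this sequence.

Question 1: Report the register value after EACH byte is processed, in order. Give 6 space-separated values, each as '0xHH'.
0xB4 0xB1 0xBA 0xF0 0x06 0xC4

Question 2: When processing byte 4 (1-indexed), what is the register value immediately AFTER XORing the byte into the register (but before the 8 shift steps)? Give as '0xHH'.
Register before byte 4: 0xBA
Byte 4: 0x29
0xBA XOR 0x29 = 0x93

Answer: 0x93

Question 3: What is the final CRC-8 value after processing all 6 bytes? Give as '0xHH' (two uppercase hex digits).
After byte 1 (0x96): reg=0xB4
After byte 2 (0x3C): reg=0xB1
After byte 3 (0x8F): reg=0xBA
After byte 4 (0x29): reg=0xF0
After byte 5 (0x28): reg=0x06
After byte 6 (0x2A): reg=0xC4

Answer: 0xC4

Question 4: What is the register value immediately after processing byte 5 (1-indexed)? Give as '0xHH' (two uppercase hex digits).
After byte 1 (0x96): reg=0xB4
After byte 2 (0x3C): reg=0xB1
After byte 3 (0x8F): reg=0xBA
After byte 4 (0x29): reg=0xF0
After byte 5 (0x28): reg=0x06

Answer: 0x06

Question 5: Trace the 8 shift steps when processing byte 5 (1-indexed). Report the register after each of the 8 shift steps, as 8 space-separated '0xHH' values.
After byte 1 (0x96): reg=0xB4
After byte 2 (0x3C): reg=0xB1
After byte 3 (0x8F): reg=0xBA
After byte 4 (0x29): reg=0xF0
Register before byte 5: 0xF0
After XOR with byte 0x28: 0xD8

Answer: 0xB7 0x69 0xD2 0xA3 0x41 0x82 0x03 0x06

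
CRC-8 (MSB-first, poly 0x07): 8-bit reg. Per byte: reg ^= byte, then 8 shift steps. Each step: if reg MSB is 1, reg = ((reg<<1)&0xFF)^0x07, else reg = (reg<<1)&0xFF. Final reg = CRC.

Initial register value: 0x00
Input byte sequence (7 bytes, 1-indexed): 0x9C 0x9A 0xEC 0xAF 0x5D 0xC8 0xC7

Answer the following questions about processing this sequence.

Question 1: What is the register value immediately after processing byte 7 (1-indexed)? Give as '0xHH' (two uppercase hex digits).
Answer: 0x82

Derivation:
After byte 1 (0x9C): reg=0xDD
After byte 2 (0x9A): reg=0xD2
After byte 3 (0xEC): reg=0xBA
After byte 4 (0xAF): reg=0x6B
After byte 5 (0x5D): reg=0x82
After byte 6 (0xC8): reg=0xF1
After byte 7 (0xC7): reg=0x82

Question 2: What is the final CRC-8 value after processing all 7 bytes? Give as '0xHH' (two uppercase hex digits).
After byte 1 (0x9C): reg=0xDD
After byte 2 (0x9A): reg=0xD2
After byte 3 (0xEC): reg=0xBA
After byte 4 (0xAF): reg=0x6B
After byte 5 (0x5D): reg=0x82
After byte 6 (0xC8): reg=0xF1
After byte 7 (0xC7): reg=0x82

Answer: 0x82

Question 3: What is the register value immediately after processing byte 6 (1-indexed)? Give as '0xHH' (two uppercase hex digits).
After byte 1 (0x9C): reg=0xDD
After byte 2 (0x9A): reg=0xD2
After byte 3 (0xEC): reg=0xBA
After byte 4 (0xAF): reg=0x6B
After byte 5 (0x5D): reg=0x82
After byte 6 (0xC8): reg=0xF1

Answer: 0xF1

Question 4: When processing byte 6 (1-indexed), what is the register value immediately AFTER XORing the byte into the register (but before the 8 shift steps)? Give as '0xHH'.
Register before byte 6: 0x82
Byte 6: 0xC8
0x82 XOR 0xC8 = 0x4A

Answer: 0x4A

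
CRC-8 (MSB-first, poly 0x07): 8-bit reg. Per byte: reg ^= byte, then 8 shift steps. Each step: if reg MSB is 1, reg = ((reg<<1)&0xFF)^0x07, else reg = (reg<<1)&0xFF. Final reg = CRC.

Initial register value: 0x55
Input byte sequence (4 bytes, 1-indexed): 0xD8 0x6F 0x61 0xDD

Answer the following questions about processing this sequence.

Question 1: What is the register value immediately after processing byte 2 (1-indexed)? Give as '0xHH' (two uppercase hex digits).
After byte 1 (0xD8): reg=0xAA
After byte 2 (0x6F): reg=0x55

Answer: 0x55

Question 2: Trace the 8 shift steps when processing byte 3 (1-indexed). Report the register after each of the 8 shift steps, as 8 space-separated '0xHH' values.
After byte 1 (0xD8): reg=0xAA
After byte 2 (0x6F): reg=0x55
Register before byte 3: 0x55
After XOR with byte 0x61: 0x34

Answer: 0x68 0xD0 0xA7 0x49 0x92 0x23 0x46 0x8C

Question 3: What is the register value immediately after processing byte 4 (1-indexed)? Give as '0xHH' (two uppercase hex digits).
Answer: 0xB0

Derivation:
After byte 1 (0xD8): reg=0xAA
After byte 2 (0x6F): reg=0x55
After byte 3 (0x61): reg=0x8C
After byte 4 (0xDD): reg=0xB0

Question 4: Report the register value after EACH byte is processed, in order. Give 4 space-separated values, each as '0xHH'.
0xAA 0x55 0x8C 0xB0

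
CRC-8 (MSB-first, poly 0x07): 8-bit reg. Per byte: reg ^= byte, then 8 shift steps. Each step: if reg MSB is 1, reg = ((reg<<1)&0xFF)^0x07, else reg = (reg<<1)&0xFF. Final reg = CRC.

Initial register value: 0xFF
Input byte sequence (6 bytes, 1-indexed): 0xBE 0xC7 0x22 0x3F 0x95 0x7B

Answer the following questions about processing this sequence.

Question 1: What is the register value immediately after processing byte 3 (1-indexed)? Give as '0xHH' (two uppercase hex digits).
Answer: 0x85

Derivation:
After byte 1 (0xBE): reg=0xC0
After byte 2 (0xC7): reg=0x15
After byte 3 (0x22): reg=0x85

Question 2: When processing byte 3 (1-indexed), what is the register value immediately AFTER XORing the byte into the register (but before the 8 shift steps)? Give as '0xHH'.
Answer: 0x37

Derivation:
Register before byte 3: 0x15
Byte 3: 0x22
0x15 XOR 0x22 = 0x37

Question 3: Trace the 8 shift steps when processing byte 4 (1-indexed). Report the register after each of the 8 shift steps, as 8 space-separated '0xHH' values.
Answer: 0x73 0xE6 0xCB 0x91 0x25 0x4A 0x94 0x2F

Derivation:
After byte 1 (0xBE): reg=0xC0
After byte 2 (0xC7): reg=0x15
After byte 3 (0x22): reg=0x85
Register before byte 4: 0x85
After XOR with byte 0x3F: 0xBA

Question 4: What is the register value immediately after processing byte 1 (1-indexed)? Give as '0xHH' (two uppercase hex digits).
Answer: 0xC0

Derivation:
After byte 1 (0xBE): reg=0xC0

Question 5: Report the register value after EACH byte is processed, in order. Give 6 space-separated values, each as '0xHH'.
0xC0 0x15 0x85 0x2F 0x2F 0xAB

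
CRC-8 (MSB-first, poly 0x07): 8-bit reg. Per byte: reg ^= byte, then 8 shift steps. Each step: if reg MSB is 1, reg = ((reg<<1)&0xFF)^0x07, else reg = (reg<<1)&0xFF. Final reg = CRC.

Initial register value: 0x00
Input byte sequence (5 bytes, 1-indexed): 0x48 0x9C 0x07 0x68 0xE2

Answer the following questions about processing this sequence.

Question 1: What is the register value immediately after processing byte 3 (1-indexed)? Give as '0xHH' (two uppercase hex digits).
Answer: 0xDF

Derivation:
After byte 1 (0x48): reg=0xFF
After byte 2 (0x9C): reg=0x2E
After byte 3 (0x07): reg=0xDF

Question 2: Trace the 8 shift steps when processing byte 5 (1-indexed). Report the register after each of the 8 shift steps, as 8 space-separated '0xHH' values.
After byte 1 (0x48): reg=0xFF
After byte 2 (0x9C): reg=0x2E
After byte 3 (0x07): reg=0xDF
After byte 4 (0x68): reg=0x0C
Register before byte 5: 0x0C
After XOR with byte 0xE2: 0xEE

Answer: 0xDB 0xB1 0x65 0xCA 0x93 0x21 0x42 0x84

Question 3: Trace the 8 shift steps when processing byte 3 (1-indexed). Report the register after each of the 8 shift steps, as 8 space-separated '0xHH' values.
Answer: 0x52 0xA4 0x4F 0x9E 0x3B 0x76 0xEC 0xDF

Derivation:
After byte 1 (0x48): reg=0xFF
After byte 2 (0x9C): reg=0x2E
Register before byte 3: 0x2E
After XOR with byte 0x07: 0x29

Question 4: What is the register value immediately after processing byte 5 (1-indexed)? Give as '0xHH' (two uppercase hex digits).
After byte 1 (0x48): reg=0xFF
After byte 2 (0x9C): reg=0x2E
After byte 3 (0x07): reg=0xDF
After byte 4 (0x68): reg=0x0C
After byte 5 (0xE2): reg=0x84

Answer: 0x84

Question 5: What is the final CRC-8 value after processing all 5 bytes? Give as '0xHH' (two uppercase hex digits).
Answer: 0x84

Derivation:
After byte 1 (0x48): reg=0xFF
After byte 2 (0x9C): reg=0x2E
After byte 3 (0x07): reg=0xDF
After byte 4 (0x68): reg=0x0C
After byte 5 (0xE2): reg=0x84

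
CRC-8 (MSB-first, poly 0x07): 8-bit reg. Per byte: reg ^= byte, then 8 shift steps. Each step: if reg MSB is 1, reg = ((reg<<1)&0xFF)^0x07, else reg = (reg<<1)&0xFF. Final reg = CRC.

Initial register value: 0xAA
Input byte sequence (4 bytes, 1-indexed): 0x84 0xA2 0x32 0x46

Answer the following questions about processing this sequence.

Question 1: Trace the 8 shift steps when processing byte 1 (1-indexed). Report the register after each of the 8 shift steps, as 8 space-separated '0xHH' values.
Answer: 0x5C 0xB8 0x77 0xEE 0xDB 0xB1 0x65 0xCA

Derivation:
Register before byte 1: 0xAA
After XOR with byte 0x84: 0x2E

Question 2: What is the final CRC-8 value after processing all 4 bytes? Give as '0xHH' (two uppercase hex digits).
Answer: 0x92

Derivation:
After byte 1 (0x84): reg=0xCA
After byte 2 (0xA2): reg=0x1F
After byte 3 (0x32): reg=0xC3
After byte 4 (0x46): reg=0x92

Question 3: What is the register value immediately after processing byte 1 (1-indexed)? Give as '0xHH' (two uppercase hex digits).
After byte 1 (0x84): reg=0xCA

Answer: 0xCA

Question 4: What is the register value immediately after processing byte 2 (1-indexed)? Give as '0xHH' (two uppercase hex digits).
Answer: 0x1F

Derivation:
After byte 1 (0x84): reg=0xCA
After byte 2 (0xA2): reg=0x1F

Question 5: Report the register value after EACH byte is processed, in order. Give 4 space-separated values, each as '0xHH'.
0xCA 0x1F 0xC3 0x92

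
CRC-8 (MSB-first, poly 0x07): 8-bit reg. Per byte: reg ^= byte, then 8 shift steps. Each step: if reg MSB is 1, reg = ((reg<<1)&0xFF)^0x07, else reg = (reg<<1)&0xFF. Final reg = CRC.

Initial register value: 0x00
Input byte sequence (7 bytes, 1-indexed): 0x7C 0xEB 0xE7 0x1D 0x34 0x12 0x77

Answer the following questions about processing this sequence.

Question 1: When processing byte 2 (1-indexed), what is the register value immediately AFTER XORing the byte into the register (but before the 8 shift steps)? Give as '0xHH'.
Answer: 0x98

Derivation:
Register before byte 2: 0x73
Byte 2: 0xEB
0x73 XOR 0xEB = 0x98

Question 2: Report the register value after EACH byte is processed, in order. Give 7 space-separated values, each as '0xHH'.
0x73 0xC1 0xF2 0x83 0x0C 0x5A 0xC3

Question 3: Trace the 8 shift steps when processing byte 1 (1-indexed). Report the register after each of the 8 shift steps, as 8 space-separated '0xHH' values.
Register before byte 1: 0x00
After XOR with byte 0x7C: 0x7C

Answer: 0xF8 0xF7 0xE9 0xD5 0xAD 0x5D 0xBA 0x73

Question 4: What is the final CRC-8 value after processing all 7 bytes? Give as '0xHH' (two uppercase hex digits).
After byte 1 (0x7C): reg=0x73
After byte 2 (0xEB): reg=0xC1
After byte 3 (0xE7): reg=0xF2
After byte 4 (0x1D): reg=0x83
After byte 5 (0x34): reg=0x0C
After byte 6 (0x12): reg=0x5A
After byte 7 (0x77): reg=0xC3

Answer: 0xC3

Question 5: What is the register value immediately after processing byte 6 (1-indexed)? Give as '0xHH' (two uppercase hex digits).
Answer: 0x5A

Derivation:
After byte 1 (0x7C): reg=0x73
After byte 2 (0xEB): reg=0xC1
After byte 3 (0xE7): reg=0xF2
After byte 4 (0x1D): reg=0x83
After byte 5 (0x34): reg=0x0C
After byte 6 (0x12): reg=0x5A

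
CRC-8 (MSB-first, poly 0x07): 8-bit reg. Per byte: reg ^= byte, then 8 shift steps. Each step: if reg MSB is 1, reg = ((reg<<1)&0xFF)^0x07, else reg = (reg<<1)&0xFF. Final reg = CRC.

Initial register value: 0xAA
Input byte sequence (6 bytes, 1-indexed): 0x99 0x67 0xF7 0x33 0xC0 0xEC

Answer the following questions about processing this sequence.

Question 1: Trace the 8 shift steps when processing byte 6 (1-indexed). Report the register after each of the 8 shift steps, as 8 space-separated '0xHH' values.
Answer: 0xB5 0x6D 0xDA 0xB3 0x61 0xC2 0x83 0x01

Derivation:
After byte 1 (0x99): reg=0x99
After byte 2 (0x67): reg=0xF4
After byte 3 (0xF7): reg=0x09
After byte 4 (0x33): reg=0xA6
After byte 5 (0xC0): reg=0x35
Register before byte 6: 0x35
After XOR with byte 0xEC: 0xD9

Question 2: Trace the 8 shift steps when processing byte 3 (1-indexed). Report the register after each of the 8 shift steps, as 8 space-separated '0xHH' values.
Answer: 0x06 0x0C 0x18 0x30 0x60 0xC0 0x87 0x09

Derivation:
After byte 1 (0x99): reg=0x99
After byte 2 (0x67): reg=0xF4
Register before byte 3: 0xF4
After XOR with byte 0xF7: 0x03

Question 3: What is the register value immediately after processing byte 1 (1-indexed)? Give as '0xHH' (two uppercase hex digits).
Answer: 0x99

Derivation:
After byte 1 (0x99): reg=0x99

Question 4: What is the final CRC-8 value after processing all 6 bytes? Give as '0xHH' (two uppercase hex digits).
After byte 1 (0x99): reg=0x99
After byte 2 (0x67): reg=0xF4
After byte 3 (0xF7): reg=0x09
After byte 4 (0x33): reg=0xA6
After byte 5 (0xC0): reg=0x35
After byte 6 (0xEC): reg=0x01

Answer: 0x01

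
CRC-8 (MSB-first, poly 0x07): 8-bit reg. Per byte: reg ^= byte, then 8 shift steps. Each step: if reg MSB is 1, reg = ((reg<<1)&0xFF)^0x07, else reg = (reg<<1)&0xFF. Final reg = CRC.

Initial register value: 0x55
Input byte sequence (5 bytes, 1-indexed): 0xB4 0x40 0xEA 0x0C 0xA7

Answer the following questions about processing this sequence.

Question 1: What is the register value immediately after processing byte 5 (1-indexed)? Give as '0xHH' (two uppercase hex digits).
After byte 1 (0xB4): reg=0xA9
After byte 2 (0x40): reg=0x91
After byte 3 (0xEA): reg=0x66
After byte 4 (0x0C): reg=0x11
After byte 5 (0xA7): reg=0x0B

Answer: 0x0B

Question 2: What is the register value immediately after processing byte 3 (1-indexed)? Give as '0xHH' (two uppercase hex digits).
After byte 1 (0xB4): reg=0xA9
After byte 2 (0x40): reg=0x91
After byte 3 (0xEA): reg=0x66

Answer: 0x66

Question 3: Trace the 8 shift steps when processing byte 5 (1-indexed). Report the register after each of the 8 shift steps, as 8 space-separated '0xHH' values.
After byte 1 (0xB4): reg=0xA9
After byte 2 (0x40): reg=0x91
After byte 3 (0xEA): reg=0x66
After byte 4 (0x0C): reg=0x11
Register before byte 5: 0x11
After XOR with byte 0xA7: 0xB6

Answer: 0x6B 0xD6 0xAB 0x51 0xA2 0x43 0x86 0x0B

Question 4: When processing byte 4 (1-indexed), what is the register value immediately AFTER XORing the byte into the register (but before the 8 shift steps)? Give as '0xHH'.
Register before byte 4: 0x66
Byte 4: 0x0C
0x66 XOR 0x0C = 0x6A

Answer: 0x6A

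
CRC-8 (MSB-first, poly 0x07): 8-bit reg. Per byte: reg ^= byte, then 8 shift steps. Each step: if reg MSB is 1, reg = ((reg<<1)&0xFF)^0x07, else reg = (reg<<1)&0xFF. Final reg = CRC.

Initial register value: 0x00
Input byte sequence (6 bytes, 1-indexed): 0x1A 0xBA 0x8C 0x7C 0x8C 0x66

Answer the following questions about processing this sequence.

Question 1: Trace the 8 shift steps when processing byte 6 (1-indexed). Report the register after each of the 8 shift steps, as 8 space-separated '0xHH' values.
After byte 1 (0x1A): reg=0x46
After byte 2 (0xBA): reg=0xFA
After byte 3 (0x8C): reg=0x45
After byte 4 (0x7C): reg=0xAF
After byte 5 (0x8C): reg=0xE9
Register before byte 6: 0xE9
After XOR with byte 0x66: 0x8F

Answer: 0x19 0x32 0x64 0xC8 0x97 0x29 0x52 0xA4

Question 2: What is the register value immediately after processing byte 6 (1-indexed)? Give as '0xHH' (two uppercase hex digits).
After byte 1 (0x1A): reg=0x46
After byte 2 (0xBA): reg=0xFA
After byte 3 (0x8C): reg=0x45
After byte 4 (0x7C): reg=0xAF
After byte 5 (0x8C): reg=0xE9
After byte 6 (0x66): reg=0xA4

Answer: 0xA4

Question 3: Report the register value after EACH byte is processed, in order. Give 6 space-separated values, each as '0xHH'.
0x46 0xFA 0x45 0xAF 0xE9 0xA4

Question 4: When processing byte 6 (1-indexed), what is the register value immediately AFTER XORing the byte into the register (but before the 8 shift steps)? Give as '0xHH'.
Answer: 0x8F

Derivation:
Register before byte 6: 0xE9
Byte 6: 0x66
0xE9 XOR 0x66 = 0x8F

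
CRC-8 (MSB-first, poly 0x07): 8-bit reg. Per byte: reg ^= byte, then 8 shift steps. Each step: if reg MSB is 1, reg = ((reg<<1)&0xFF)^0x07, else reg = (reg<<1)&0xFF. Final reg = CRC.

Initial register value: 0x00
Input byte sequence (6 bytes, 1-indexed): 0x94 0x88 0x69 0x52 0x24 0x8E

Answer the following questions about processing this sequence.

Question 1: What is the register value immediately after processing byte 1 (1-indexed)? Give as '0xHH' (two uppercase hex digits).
After byte 1 (0x94): reg=0xE5

Answer: 0xE5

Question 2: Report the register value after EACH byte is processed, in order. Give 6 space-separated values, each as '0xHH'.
0xE5 0x04 0x04 0xA5 0x8E 0x00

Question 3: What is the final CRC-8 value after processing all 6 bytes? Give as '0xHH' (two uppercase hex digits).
Answer: 0x00

Derivation:
After byte 1 (0x94): reg=0xE5
After byte 2 (0x88): reg=0x04
After byte 3 (0x69): reg=0x04
After byte 4 (0x52): reg=0xA5
After byte 5 (0x24): reg=0x8E
After byte 6 (0x8E): reg=0x00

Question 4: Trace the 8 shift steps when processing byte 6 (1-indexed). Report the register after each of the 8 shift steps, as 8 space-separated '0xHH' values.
After byte 1 (0x94): reg=0xE5
After byte 2 (0x88): reg=0x04
After byte 3 (0x69): reg=0x04
After byte 4 (0x52): reg=0xA5
After byte 5 (0x24): reg=0x8E
Register before byte 6: 0x8E
After XOR with byte 0x8E: 0x00

Answer: 0x00 0x00 0x00 0x00 0x00 0x00 0x00 0x00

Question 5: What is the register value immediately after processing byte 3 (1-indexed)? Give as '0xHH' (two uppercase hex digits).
After byte 1 (0x94): reg=0xE5
After byte 2 (0x88): reg=0x04
After byte 3 (0x69): reg=0x04

Answer: 0x04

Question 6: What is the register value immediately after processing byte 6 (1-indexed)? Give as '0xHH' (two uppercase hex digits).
Answer: 0x00

Derivation:
After byte 1 (0x94): reg=0xE5
After byte 2 (0x88): reg=0x04
After byte 3 (0x69): reg=0x04
After byte 4 (0x52): reg=0xA5
After byte 5 (0x24): reg=0x8E
After byte 6 (0x8E): reg=0x00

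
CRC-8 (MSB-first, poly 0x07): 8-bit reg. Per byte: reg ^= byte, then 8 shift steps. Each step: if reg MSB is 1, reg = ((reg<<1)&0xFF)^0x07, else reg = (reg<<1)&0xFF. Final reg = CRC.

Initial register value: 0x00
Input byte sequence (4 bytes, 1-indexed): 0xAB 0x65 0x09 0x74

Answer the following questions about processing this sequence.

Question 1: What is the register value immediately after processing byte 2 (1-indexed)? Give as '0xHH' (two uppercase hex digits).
After byte 1 (0xAB): reg=0x58
After byte 2 (0x65): reg=0xB3

Answer: 0xB3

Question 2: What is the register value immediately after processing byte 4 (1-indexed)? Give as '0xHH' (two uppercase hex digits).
After byte 1 (0xAB): reg=0x58
After byte 2 (0x65): reg=0xB3
After byte 3 (0x09): reg=0x2F
After byte 4 (0x74): reg=0x86

Answer: 0x86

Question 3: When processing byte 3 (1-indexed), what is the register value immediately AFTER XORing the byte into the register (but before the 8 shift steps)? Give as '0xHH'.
Register before byte 3: 0xB3
Byte 3: 0x09
0xB3 XOR 0x09 = 0xBA

Answer: 0xBA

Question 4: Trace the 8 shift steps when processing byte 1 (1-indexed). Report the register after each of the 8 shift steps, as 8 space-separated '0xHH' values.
Register before byte 1: 0x00
After XOR with byte 0xAB: 0xAB

Answer: 0x51 0xA2 0x43 0x86 0x0B 0x16 0x2C 0x58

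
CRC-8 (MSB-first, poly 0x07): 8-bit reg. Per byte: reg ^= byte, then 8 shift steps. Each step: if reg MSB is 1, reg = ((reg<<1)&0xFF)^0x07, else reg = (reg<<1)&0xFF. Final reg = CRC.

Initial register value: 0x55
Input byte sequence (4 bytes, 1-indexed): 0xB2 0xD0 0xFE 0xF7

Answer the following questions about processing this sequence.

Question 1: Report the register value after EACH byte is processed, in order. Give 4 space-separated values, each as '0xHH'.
0xBB 0x16 0x96 0x20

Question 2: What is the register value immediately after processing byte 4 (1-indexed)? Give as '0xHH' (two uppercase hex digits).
After byte 1 (0xB2): reg=0xBB
After byte 2 (0xD0): reg=0x16
After byte 3 (0xFE): reg=0x96
After byte 4 (0xF7): reg=0x20

Answer: 0x20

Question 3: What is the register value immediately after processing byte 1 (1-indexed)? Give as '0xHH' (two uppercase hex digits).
After byte 1 (0xB2): reg=0xBB

Answer: 0xBB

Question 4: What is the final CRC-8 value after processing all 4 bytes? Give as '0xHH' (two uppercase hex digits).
After byte 1 (0xB2): reg=0xBB
After byte 2 (0xD0): reg=0x16
After byte 3 (0xFE): reg=0x96
After byte 4 (0xF7): reg=0x20

Answer: 0x20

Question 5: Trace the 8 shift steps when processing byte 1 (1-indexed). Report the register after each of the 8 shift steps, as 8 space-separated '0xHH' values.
Register before byte 1: 0x55
After XOR with byte 0xB2: 0xE7

Answer: 0xC9 0x95 0x2D 0x5A 0xB4 0x6F 0xDE 0xBB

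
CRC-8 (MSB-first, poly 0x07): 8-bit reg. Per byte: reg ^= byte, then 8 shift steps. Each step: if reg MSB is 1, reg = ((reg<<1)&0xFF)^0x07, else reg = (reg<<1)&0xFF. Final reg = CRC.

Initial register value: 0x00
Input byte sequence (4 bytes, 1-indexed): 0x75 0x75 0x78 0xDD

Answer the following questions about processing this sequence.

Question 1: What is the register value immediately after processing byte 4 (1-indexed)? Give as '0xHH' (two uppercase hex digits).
After byte 1 (0x75): reg=0x4C
After byte 2 (0x75): reg=0xAF
After byte 3 (0x78): reg=0x2B
After byte 4 (0xDD): reg=0xCC

Answer: 0xCC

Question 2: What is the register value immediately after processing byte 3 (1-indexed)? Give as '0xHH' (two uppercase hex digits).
After byte 1 (0x75): reg=0x4C
After byte 2 (0x75): reg=0xAF
After byte 3 (0x78): reg=0x2B

Answer: 0x2B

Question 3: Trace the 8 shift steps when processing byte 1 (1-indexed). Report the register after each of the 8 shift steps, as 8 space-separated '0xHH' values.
Answer: 0xEA 0xD3 0xA1 0x45 0x8A 0x13 0x26 0x4C

Derivation:
Register before byte 1: 0x00
After XOR with byte 0x75: 0x75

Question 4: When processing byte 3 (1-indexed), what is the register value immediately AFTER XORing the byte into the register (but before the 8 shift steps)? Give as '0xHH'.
Answer: 0xD7

Derivation:
Register before byte 3: 0xAF
Byte 3: 0x78
0xAF XOR 0x78 = 0xD7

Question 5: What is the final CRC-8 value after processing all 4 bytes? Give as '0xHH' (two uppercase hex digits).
After byte 1 (0x75): reg=0x4C
After byte 2 (0x75): reg=0xAF
After byte 3 (0x78): reg=0x2B
After byte 4 (0xDD): reg=0xCC

Answer: 0xCC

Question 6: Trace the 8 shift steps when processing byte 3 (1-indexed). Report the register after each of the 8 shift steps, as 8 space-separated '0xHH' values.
Answer: 0xA9 0x55 0xAA 0x53 0xA6 0x4B 0x96 0x2B

Derivation:
After byte 1 (0x75): reg=0x4C
After byte 2 (0x75): reg=0xAF
Register before byte 3: 0xAF
After XOR with byte 0x78: 0xD7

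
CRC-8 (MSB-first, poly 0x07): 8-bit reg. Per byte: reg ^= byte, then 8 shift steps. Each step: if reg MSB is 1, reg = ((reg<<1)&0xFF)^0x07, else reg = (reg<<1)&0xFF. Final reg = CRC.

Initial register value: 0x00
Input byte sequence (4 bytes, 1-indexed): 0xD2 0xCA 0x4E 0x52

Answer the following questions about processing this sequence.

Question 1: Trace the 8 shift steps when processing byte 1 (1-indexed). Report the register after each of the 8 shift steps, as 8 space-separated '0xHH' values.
Register before byte 1: 0x00
After XOR with byte 0xD2: 0xD2

Answer: 0xA3 0x41 0x82 0x03 0x06 0x0C 0x18 0x30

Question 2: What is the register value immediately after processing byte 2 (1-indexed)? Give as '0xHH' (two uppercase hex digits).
After byte 1 (0xD2): reg=0x30
After byte 2 (0xCA): reg=0xE8

Answer: 0xE8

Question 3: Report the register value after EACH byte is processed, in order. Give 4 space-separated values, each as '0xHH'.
0x30 0xE8 0x7B 0xDF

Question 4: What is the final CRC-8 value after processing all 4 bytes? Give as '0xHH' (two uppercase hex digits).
Answer: 0xDF

Derivation:
After byte 1 (0xD2): reg=0x30
After byte 2 (0xCA): reg=0xE8
After byte 3 (0x4E): reg=0x7B
After byte 4 (0x52): reg=0xDF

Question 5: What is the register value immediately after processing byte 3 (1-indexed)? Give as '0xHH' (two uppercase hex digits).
Answer: 0x7B

Derivation:
After byte 1 (0xD2): reg=0x30
After byte 2 (0xCA): reg=0xE8
After byte 3 (0x4E): reg=0x7B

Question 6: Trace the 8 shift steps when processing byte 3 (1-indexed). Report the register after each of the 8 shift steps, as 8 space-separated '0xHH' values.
After byte 1 (0xD2): reg=0x30
After byte 2 (0xCA): reg=0xE8
Register before byte 3: 0xE8
After XOR with byte 0x4E: 0xA6

Answer: 0x4B 0x96 0x2B 0x56 0xAC 0x5F 0xBE 0x7B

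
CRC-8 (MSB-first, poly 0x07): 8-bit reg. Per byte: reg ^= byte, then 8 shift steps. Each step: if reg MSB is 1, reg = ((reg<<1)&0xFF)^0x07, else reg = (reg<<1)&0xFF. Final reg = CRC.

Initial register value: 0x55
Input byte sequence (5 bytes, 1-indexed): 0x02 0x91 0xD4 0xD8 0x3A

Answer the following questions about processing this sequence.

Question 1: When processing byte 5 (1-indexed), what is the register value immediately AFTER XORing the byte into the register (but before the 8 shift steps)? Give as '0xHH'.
Register before byte 5: 0xB4
Byte 5: 0x3A
0xB4 XOR 0x3A = 0x8E

Answer: 0x8E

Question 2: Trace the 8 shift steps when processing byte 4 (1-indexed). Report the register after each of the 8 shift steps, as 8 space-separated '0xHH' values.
Answer: 0x78 0xF0 0xE7 0xC9 0x95 0x2D 0x5A 0xB4

Derivation:
After byte 1 (0x02): reg=0xA2
After byte 2 (0x91): reg=0x99
After byte 3 (0xD4): reg=0xE4
Register before byte 4: 0xE4
After XOR with byte 0xD8: 0x3C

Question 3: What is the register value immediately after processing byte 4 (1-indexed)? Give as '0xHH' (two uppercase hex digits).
After byte 1 (0x02): reg=0xA2
After byte 2 (0x91): reg=0x99
After byte 3 (0xD4): reg=0xE4
After byte 4 (0xD8): reg=0xB4

Answer: 0xB4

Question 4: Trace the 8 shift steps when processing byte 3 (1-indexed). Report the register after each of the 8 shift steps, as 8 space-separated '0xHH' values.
After byte 1 (0x02): reg=0xA2
After byte 2 (0x91): reg=0x99
Register before byte 3: 0x99
After XOR with byte 0xD4: 0x4D

Answer: 0x9A 0x33 0x66 0xCC 0x9F 0x39 0x72 0xE4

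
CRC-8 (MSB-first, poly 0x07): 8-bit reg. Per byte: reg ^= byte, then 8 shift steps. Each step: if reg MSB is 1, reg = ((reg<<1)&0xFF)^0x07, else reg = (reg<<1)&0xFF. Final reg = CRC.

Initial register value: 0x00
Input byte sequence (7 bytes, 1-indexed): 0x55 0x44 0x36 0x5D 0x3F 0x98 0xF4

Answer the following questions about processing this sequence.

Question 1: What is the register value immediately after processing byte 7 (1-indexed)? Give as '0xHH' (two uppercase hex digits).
After byte 1 (0x55): reg=0xAC
After byte 2 (0x44): reg=0x96
After byte 3 (0x36): reg=0x69
After byte 4 (0x5D): reg=0x8C
After byte 5 (0x3F): reg=0x10
After byte 6 (0x98): reg=0xB1
After byte 7 (0xF4): reg=0xDC

Answer: 0xDC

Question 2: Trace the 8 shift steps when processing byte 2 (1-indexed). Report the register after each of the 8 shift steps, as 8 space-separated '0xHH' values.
Answer: 0xD7 0xA9 0x55 0xAA 0x53 0xA6 0x4B 0x96

Derivation:
After byte 1 (0x55): reg=0xAC
Register before byte 2: 0xAC
After XOR with byte 0x44: 0xE8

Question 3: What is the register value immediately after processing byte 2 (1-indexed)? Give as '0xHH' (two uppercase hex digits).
After byte 1 (0x55): reg=0xAC
After byte 2 (0x44): reg=0x96

Answer: 0x96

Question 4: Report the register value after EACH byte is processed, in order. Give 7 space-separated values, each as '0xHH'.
0xAC 0x96 0x69 0x8C 0x10 0xB1 0xDC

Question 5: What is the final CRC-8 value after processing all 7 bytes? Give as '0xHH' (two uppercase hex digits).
After byte 1 (0x55): reg=0xAC
After byte 2 (0x44): reg=0x96
After byte 3 (0x36): reg=0x69
After byte 4 (0x5D): reg=0x8C
After byte 5 (0x3F): reg=0x10
After byte 6 (0x98): reg=0xB1
After byte 7 (0xF4): reg=0xDC

Answer: 0xDC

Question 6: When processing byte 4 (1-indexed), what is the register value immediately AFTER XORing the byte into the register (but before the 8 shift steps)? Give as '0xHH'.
Answer: 0x34

Derivation:
Register before byte 4: 0x69
Byte 4: 0x5D
0x69 XOR 0x5D = 0x34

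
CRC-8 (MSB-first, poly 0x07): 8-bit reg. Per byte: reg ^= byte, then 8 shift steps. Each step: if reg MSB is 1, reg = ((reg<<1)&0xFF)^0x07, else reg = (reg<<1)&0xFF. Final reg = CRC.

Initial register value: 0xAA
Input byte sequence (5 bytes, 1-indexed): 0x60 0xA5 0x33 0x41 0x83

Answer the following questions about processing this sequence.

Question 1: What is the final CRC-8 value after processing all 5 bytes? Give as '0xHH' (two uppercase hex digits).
After byte 1 (0x60): reg=0x78
After byte 2 (0xA5): reg=0x1D
After byte 3 (0x33): reg=0xCA
After byte 4 (0x41): reg=0xB8
After byte 5 (0x83): reg=0xA1

Answer: 0xA1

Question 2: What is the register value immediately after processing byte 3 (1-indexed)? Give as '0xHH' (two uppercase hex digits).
After byte 1 (0x60): reg=0x78
After byte 2 (0xA5): reg=0x1D
After byte 3 (0x33): reg=0xCA

Answer: 0xCA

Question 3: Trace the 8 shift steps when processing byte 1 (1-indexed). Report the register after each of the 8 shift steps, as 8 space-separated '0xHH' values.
Register before byte 1: 0xAA
After XOR with byte 0x60: 0xCA

Answer: 0x93 0x21 0x42 0x84 0x0F 0x1E 0x3C 0x78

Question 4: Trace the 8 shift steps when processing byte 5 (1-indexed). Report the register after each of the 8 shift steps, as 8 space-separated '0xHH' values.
After byte 1 (0x60): reg=0x78
After byte 2 (0xA5): reg=0x1D
After byte 3 (0x33): reg=0xCA
After byte 4 (0x41): reg=0xB8
Register before byte 5: 0xB8
After XOR with byte 0x83: 0x3B

Answer: 0x76 0xEC 0xDF 0xB9 0x75 0xEA 0xD3 0xA1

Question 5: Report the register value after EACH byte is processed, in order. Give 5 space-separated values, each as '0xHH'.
0x78 0x1D 0xCA 0xB8 0xA1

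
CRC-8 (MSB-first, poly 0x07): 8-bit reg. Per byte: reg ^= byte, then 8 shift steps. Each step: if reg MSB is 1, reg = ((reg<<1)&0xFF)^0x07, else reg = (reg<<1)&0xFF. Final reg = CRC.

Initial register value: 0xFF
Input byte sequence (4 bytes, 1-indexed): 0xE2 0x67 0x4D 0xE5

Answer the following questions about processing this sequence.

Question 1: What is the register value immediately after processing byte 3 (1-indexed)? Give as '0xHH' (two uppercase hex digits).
Answer: 0x49

Derivation:
After byte 1 (0xE2): reg=0x53
After byte 2 (0x67): reg=0x8C
After byte 3 (0x4D): reg=0x49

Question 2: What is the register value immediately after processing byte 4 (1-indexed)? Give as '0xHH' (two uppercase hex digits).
Answer: 0x4D

Derivation:
After byte 1 (0xE2): reg=0x53
After byte 2 (0x67): reg=0x8C
After byte 3 (0x4D): reg=0x49
After byte 4 (0xE5): reg=0x4D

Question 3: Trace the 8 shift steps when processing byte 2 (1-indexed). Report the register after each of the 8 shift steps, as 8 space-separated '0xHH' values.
Answer: 0x68 0xD0 0xA7 0x49 0x92 0x23 0x46 0x8C

Derivation:
After byte 1 (0xE2): reg=0x53
Register before byte 2: 0x53
After XOR with byte 0x67: 0x34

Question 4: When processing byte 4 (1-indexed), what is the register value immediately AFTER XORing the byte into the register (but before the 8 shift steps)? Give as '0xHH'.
Register before byte 4: 0x49
Byte 4: 0xE5
0x49 XOR 0xE5 = 0xAC

Answer: 0xAC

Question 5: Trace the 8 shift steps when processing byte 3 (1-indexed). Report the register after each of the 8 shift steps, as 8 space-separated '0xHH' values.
Answer: 0x85 0x0D 0x1A 0x34 0x68 0xD0 0xA7 0x49

Derivation:
After byte 1 (0xE2): reg=0x53
After byte 2 (0x67): reg=0x8C
Register before byte 3: 0x8C
After XOR with byte 0x4D: 0xC1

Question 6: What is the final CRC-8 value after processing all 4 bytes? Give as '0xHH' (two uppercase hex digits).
After byte 1 (0xE2): reg=0x53
After byte 2 (0x67): reg=0x8C
After byte 3 (0x4D): reg=0x49
After byte 4 (0xE5): reg=0x4D

Answer: 0x4D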